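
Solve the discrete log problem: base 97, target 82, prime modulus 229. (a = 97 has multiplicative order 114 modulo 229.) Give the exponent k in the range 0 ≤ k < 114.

50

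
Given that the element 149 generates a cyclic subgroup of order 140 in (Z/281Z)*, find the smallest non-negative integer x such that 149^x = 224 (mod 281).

Baby-step giant-step with m = ceil(sqrt(140)) = 12.
Baby table (149^j mod 281 for j=0..11):
  0:1  1:149  2:2  3:17  4:4  5:34  6:8  7:68
  8:16  9:136  10:32  11:272
Giant step factor: 149^(-12) ≡ 101 (mod 281).
Scan 224·101^i mod 281 for i = 0, 1, …:
  i=0: 224   i=1: 144   i=2: 213   i=3: 157
  i=4: 121   i=5: 138   i=6: 169   i=7: 209
  i=8: 34
Match at i=8, j=5: x = 8·12 + 5 = 101.

101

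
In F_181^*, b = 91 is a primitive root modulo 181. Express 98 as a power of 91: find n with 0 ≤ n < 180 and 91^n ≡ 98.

Baby-step giant-step with m = ceil(sqrt(180)) = 14.
Baby table (91^j mod 181 for j=0..13):
  0:1  1:91  2:136  3:68  4:34  5:17  6:99  7:140
  8:70  9:35  10:108  11:54  12:27  13:104
Giant step factor: 91^(-14) ≡ 94 (mod 181).
Scan 98·94^i mod 181 for i = 0, 1, …:
  i=0: 98   i=1: 162   i=2: 24   i=3: 84
  i=4: 113   i=5: 124   i=6: 72   i=7: 71
  i=8: 158   i=9: 10   i=10: 35
Match at i=10, j=9: n = 10·14 + 9 = 149.

149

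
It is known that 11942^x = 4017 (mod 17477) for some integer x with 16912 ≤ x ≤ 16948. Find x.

Compute 11942^16912 mod 17477 = 8084, then multiply by 11942 repeatedly:
  11942^16912=8084  11942^16913=13657  11942^16914=14007  11942^16915=16704  11942^16916=14167
  11942^16917=4954  11942^16918=1023  11942^16919=243  11942^16920=724  11942^16921=12370
  11942^16922=6936  11942^16923=6209  11942^16924=10444  11942^16925=6376  11942^16926=12380
  11942^16927=4017
Found 4017 at exponent 16927.

16927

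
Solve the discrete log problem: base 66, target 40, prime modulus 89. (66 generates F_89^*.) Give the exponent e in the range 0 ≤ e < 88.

Baby-step giant-step with m = ceil(sqrt(88)) = 10.
Baby table (66^j mod 89 for j=0..9):
  0:1  1:66  2:84  3:26  4:25  5:48  6:53  7:27
  8:2  9:43
Giant step factor: 66^(-10) ≡ 80 (mod 89).
Scan 40·80^i mod 89 for i = 0, 1, …:
  i=0: 40   i=1: 85   i=2: 36   i=3: 32
  i=4: 68   i=5: 11   i=6: 79   i=7: 1
Match at i=7, j=0: e = 7·10 + 0 = 70.

70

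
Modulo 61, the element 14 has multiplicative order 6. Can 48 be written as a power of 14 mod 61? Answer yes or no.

yes

⟨14⟩ has order 6; its elements mod 61 are {1, 13, 14, 47, 48, 60}.
48 is in this set.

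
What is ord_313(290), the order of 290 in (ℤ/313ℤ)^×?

104

The order of 290 must divide p − 1 = 312 = 2^3 · 3 · 13.
Divisors: 1, 2, 3, 4, 6, 8, 12, 13, 24, 26, 39, 52, 78, 104, 156, 312.
Check each in increasing order: 290^1 ≡ 290;  290^2 ≡ 216;  290^3 ≡ 40;  290^4 ≡ 19;  290^6 ≡ 35;  290^8 ≡ 48;  290^12 ≡ 286;  290^13 ≡ 308;  290^24 ≡ 103;  290^26 ≡ 25;  290^39 ≡ 188;  290^52 ≡ 312;  290^78 ≡ 288;  290^104 ≡ 1.
Smallest exponent giving 1 is 104.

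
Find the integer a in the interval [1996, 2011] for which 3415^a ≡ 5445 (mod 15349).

2004

Compute 3415^1996 mod 15349 = 6970, then multiply by 3415 repeatedly:
  3415^1996=6970  3415^1997=11600  3415^1998=13580  3415^1999=6371  3415^2000=7432
  3415^2001=8383  3415^2002=2060  3415^2003=5058  3415^2004=5445
Found 5445 at exponent 2004.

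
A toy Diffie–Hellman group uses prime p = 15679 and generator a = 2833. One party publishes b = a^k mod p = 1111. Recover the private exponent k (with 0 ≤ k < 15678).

13407

Baby-step giant-step with m = ceil(sqrt(15678)) = 126.
Baby table (2833^j mod 15679 for j=0..125):
  0:1  1:2833  2:13920  3:2675  4:5318  5:14054  6:6001  7:4797
  8:11887  9:13058  10:6553  11:713  12:13017  13:153  14:10116  15:13095
  16:1621  17:14025  18:2239  19:8771  20:12707  21:15626  22:6641  23:14832
  24:15015  25:368  26:7730  27:11206  28:12302  29:12828  30:13481  31:13308
  32:9248  33:15654  34:7570  35:12617  36:11520  37:8161  38:9267  39:6765
  40:5507  41:726  42:2809  43:8644  44:13533  45:3834  46:11854  47:13643
  48:1884  49:6512  50:9992  51:6741  52:231  53:11584  54:1325  55:6444
  56:5496  57:921  58:6479  59:10577  60:2072  61:6030  62:8559  63:7913
  64:12238  65:3985  66:625  67:14577  68:13834  69:9901  70:15481  71:3510
  72:3344  73:3436  74:13208  75:8170  76:3406  77:6613  78:13903  79:1551
  80:3863  81:15616  82:9669  83:1064  84:3944  85:9904  86:8301  87:13912
  88:11369  89:3711  90:8333  91:10494  92:2118  93:10916  94:6040  95:5531
  96:6002  97:7630  98:10128  99:54  100:11871  101:14767  102:3339  103:4950
  104:6324  105:10474  106:8174  107:14738  108:15256  109:8924  110:7144  111:13042
  112:8262  113:13178  114:1575  115:9139  116:4758  117:11153  118:3264  119:11981
  120:12817  121:13676  122:1299  123:11181  124:4193  125:9766
Giant step factor: 2833^(-126) ≡ 12411 (mod 15679).
Scan 1111·12411^i mod 15679 for i = 0, 1, …:
  i=0: 1111   i=1: 6780   i=2: 13066   i=3: 9908
  i=4: 13470   i=5: 6672   i=6: 5393   i=7: 14551
  i=8: 1739   i=9: 8425     …   i=105: 13849
  i=106: 6741
Match at i=106, j=51: k = 106·126 + 51 = 13407.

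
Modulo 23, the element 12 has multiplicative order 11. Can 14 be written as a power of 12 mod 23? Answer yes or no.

⟨12⟩ has order 11; its elements mod 23 are {1, 2, 3, 4, 6, 8, 9, 12, 13, 16, 18}.
14 is not in this set.

no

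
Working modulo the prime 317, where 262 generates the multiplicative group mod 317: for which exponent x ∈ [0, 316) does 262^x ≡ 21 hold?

Baby-step giant-step with m = ceil(sqrt(316)) = 18.
Baby table (262^j mod 317 for j=0..17):
  0:1  1:262  2:172  3:50  4:103  5:41  6:281  7:78
  8:148  9:102  10:96  11:109  12:28  13:45  14:61  15:132
  16:31  17:197
Giant step factor: 262^(-18) ≡ 228 (mod 317).
Scan 21·228^i mod 317 for i = 0, 1, …:
  i=0: 21   i=1: 33   i=2: 233   i=3: 185
  i=4: 19   i=5: 211   i=6: 241   i=7: 107
  i=8: 304   i=9: 206   i=10: 52   i=11: 127
  i=12: 109
Match at i=12, j=11: x = 12·18 + 11 = 227.

227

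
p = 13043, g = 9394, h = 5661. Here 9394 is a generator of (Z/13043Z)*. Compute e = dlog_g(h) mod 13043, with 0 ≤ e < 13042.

2055

Baby-step giant-step with m = ceil(sqrt(13042)) = 115.
Baby table (9394^j mod 13043 for j=0..114):
  0:1  1:9394  2:11341  3:2130  4:1258  5:694  6:10979  7:5725
  8:4361  9:12214  10:12088  11:2314  12:8078  13:558  14:11609  15:2423
  16:1627  17:10685  18:9005  19:9115  20:12058  21:7440  22:6966  23:1873
  24:12998  25:7689  26:11375  27:8494  28:8605  29:7899  30:1579  31:3235
  32:12443  33:11219  34:3846  35:214  36:1694  37:976  38:12358  39:8352
  40:5043  41:1766  42:12151  43:7201  44:5196  45:4318  46:12605  47:7016
  48:2025  49:6156  50:9845  51:9060  52:4065  53:9749  54:7203  55:10941
  56:914  57:3822  58:9532  59:3413  60:2028  61:8252  62:4739  63:2407
  64:7839  65:11831  66:1011  67:2030  68:954  69:1335  70:6667  71:10355
  72:176  73:9926  74:437  75:9676  76:12720  77:4757  78:1940  79:3289
  80:11042  81:10612  82:1479  83:2931  84:41  85:6907  86:8476  87:9072
  88:12449  89:2368  90:6677  91:12994  92:9242  93:5140  94:13017  95:3573
  96:5123  97:9835  98:6421  99:8042  100:1492  101:7666  102:4001  103:8511
  104:11787  105:5051  106:11703  107:11578  108:11198  109:2217  110:9870  111:9136
  112:644  113:10827  114:12567
Giant step factor: 9394^(-115) ≡ 1674 (mod 13043).
Scan 5661·1674^i mod 13043 for i = 0, 1, …:
  i=0: 5661   i=1: 7296   i=2: 5256   i=3: 7562
  i=4: 7078   i=5: 5528   i=6: 6385   i=7: 6273
  i=8: 1387   i=9: 184     …   i=16: 3024
  i=17: 1492
Match at i=17, j=100: e = 17·115 + 100 = 2055.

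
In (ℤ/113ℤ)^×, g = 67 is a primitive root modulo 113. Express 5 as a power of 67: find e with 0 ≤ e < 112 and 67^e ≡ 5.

47

Baby-step giant-step with m = ceil(sqrt(112)) = 11.
Baby table (67^j mod 113 for j=0..10):
  0:1  1:67  2:82  3:70  4:57  5:90  6:41  7:35
  8:85  9:45  10:77
Giant step factor: 67^(-11) ≡ 84 (mod 113).
Scan 5·84^i mod 113 for i = 0, 1, …:
  i=0: 5   i=1: 81   i=2: 24   i=3: 95
  i=4: 70
Match at i=4, j=3: e = 4·11 + 3 = 47.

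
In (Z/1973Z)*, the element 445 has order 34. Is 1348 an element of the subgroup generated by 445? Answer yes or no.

1348 ∈ ⟨445⟩ iff 1348^34 ≡ 1 (mod 1973), since |⟨445⟩| = 34.
1348^34 mod 1973 = 1.
Since 1 = 1, 1348 lies in the subgroup.

yes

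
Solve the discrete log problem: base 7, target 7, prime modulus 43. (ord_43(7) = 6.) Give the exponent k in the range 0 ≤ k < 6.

1

Successive powers of 7 modulo 43:
  7^0=1  7^1=7
So 7^1 ≡ 7 (mod 43), giving k = 1.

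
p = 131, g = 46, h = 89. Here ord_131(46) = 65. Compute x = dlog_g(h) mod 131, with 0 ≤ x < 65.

26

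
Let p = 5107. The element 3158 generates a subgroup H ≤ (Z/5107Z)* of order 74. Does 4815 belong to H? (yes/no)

yes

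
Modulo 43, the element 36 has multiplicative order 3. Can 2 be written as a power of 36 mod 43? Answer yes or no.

⟨36⟩ has order 3; its elements mod 43 are {1, 6, 36}.
2 is not in this set.

no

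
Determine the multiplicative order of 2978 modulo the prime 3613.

1806

The order of 2978 must divide p − 1 = 3612 = 2^2 · 3 · 7 · 43.
Divisors: 1, 2, 3, 4, 6, 7, 12, 14, 21, 28, 42, 43, 84, 86, 129, 172, 258, 301, 516, 602, 903, 1204, 1806, 3612.
Check each in increasing order: 2978^1 ≡ 2978;  2978^2 ≡ 2182;  2978^3 ≡ 1822;  2978^4 ≡ 2803;  2978^6 ≡ 2950;  2978^7 ≡ 1897;  2978^12 ≡ 2396;  2978^14 ≡ 61;  2978^21 ≡ 101;  2978^28 ≡ 108;  2978^42 ≡ 2975;  2978^43 ≡ 474;  2978^84 ≡ 2388;  2978^86 ≡ 670;  2978^129 ≡ 3249;  2978^172 ≡ 888;  2978^258 ≡ 2428;  2978^301 ≡ 1938;  2978^516 ≡ 2381;  2978^602 ≡ 1937;  2978^903 ≡ 3612;  2978^1204 ≡ 1675;  2978^1806 ≡ 1.
Smallest exponent giving 1 is 1806.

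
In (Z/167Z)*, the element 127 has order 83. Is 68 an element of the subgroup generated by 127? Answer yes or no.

68 ∈ ⟨127⟩ iff 68^83 ≡ 1 (mod 167), since |⟨127⟩| = 83.
68^83 mod 167 = 166.
Since 166 ≠ 1, 68 does not lie in the subgroup.

no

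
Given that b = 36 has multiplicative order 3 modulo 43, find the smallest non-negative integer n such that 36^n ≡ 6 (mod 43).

Successive powers of 36 modulo 43:
  36^0=1  36^1=36  36^2=6
So 36^2 ≡ 6 (mod 43), giving n = 2.

2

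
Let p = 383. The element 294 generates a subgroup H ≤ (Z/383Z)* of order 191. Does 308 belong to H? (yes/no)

308 ∈ ⟨294⟩ iff 308^191 ≡ 1 (mod 383), since |⟨294⟩| = 191.
308^191 mod 383 = 382.
Since 382 ≠ 1, 308 does not lie in the subgroup.

no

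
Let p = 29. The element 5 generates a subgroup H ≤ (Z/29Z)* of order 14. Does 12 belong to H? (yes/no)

no

⟨5⟩ has order 14; its elements mod 29 are {1, 4, 5, 6, 7, 9, 13, 16, 20, 22, 23, 24, 25, 28}.
12 is not in this set.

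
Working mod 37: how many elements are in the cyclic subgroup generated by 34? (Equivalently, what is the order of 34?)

9

The order of 34 must divide p − 1 = 36 = 2^2 · 3^2.
Divisors: 1, 2, 3, 4, 6, 9, 12, 18, 36.
Check each in increasing order: 34^1 ≡ 34;  34^2 ≡ 9;  34^3 ≡ 10;  34^4 ≡ 7;  34^6 ≡ 26;  34^9 ≡ 1.
Smallest exponent giving 1 is 9.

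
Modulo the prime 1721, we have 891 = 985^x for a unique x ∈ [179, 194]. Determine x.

190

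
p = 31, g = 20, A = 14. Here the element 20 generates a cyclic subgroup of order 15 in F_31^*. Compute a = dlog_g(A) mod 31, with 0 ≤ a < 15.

14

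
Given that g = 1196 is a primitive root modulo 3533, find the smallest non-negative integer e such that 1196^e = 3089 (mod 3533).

Baby-step giant-step with m = ceil(sqrt(3532)) = 60.
Baby table (1196^j mod 3533 for j=0..59):
  0:1  1:1196  2:3084  3:12  4:220  5:1678  6:144  7:2640
  8:2471  9:1728  10:3416  11:1388  12:3071  13:2129  14:2524  15:1522
  16:817  17:2024  18:599  19:2738  20:3090  21:122  22:1059  23:1750
  24:1464  25:2109  26:3335  27:3436  28:577  29:1157  30:2369  31:3391
  32:3285  33:164  34:1829  35:557  36:1968  37:750  38:3151  39:2418
  40:1934  41:2482  42:752  43:2010  44:1520  45:1958  46:2922  47:575
  48:2298  49:3267  50:3367  51:2845  52:341  53:1541  54:2343  55:559
  56:827  57:3385  58:3175  59:2858
Giant step factor: 1196^(-60) ≡ 3161 (mod 3533).
Scan 3089·3161^i mod 3533 for i = 0, 1, …:
  i=0: 3089   i=1: 2650   i=2: 3440   i=3: 2799
  i=4: 1007   i=5: 3427   i=6: 569   i=7: 312
  i=8: 525   i=9: 2548     …   i=18: 2056
  i=19: 1829
Match at i=19, j=34: e = 19·60 + 34 = 1174.

1174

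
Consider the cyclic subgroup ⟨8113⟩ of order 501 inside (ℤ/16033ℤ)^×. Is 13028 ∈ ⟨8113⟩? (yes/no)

yes

13028 ∈ ⟨8113⟩ iff 13028^501 ≡ 1 (mod 16033), since |⟨8113⟩| = 501.
13028^501 mod 16033 = 1.
Since 1 = 1, 13028 lies in the subgroup.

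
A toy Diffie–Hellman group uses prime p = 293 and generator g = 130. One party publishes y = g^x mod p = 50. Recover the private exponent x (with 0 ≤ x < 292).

Baby-step giant-step with m = ceil(sqrt(292)) = 18.
Baby table (130^j mod 293 for j=0..17):
  0:1  1:130  2:199  3:86  4:46  5:120  6:71  7:147
  8:65  9:246  10:43  11:23  12:60  13:182  14:220  15:179
  16:123  17:168
Giant step factor: 130^(-18) ≡ 102 (mod 293).
Scan 50·102^i mod 293 for i = 0, 1, …:
  i=0: 50   i=1: 119   i=2: 125   i=3: 151
  i=4: 166   i=5: 231   i=6: 122   i=7: 138
  i=8: 12   i=9: 52   i=10: 30   i=11: 130
Match at i=11, j=1: x = 11·18 + 1 = 199.

199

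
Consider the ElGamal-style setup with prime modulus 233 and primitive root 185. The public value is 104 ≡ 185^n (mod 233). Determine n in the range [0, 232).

Baby-step giant-step with m = ceil(sqrt(232)) = 16.
Baby table (185^j mod 233 for j=0..15):
  0:1  1:185  2:207  3:83  4:210  5:172  6:132  7:188
  8:63  9:5  10:226  11:103  12:182  13:118  14:161  15:194
Giant step factor: 185^(-16) ≡ 204 (mod 233).
Scan 104·204^i mod 233 for i = 0, 1, …:
  i=0: 104   i=1: 13   i=2: 89   i=3: 215
  i=4: 56   i=5: 7   i=6: 30   i=7: 62
  i=8: 66   i=9: 183   i=10: 52   i=11: 123
  i=12: 161
Match at i=12, j=14: n = 12·16 + 14 = 206.

206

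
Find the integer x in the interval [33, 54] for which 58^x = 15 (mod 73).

37

Compute 58^33 mod 73 = 43, then multiply by 58 repeatedly:
  58^33=43  58^34=12  58^35=39  58^36=72  58^37=15
Found 15 at exponent 37.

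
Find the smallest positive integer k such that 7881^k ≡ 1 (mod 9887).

4943

The order of 7881 must divide p − 1 = 9886 = 2 · 4943.
Divisors: 1, 2, 4943, 9886.
Check each in increasing order: 7881^1 ≡ 7881;  7881^2 ≡ 27;  7881^4943 ≡ 1.
Smallest exponent giving 1 is 4943.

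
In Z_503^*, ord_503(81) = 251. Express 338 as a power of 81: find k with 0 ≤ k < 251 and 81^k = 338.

230

Baby-step giant-step with m = ceil(sqrt(251)) = 16.
Baby table (81^j mod 503 for j=0..15):
  0:1  1:81  2:22  3:273  4:484  5:473  6:85  7:346
  8:361  9:67  10:397  11:468  12:183  13:236  14:2  15:162
Giant step factor: 81^(-16) ≡ 423 (mod 503).
Scan 338·423^i mod 503 for i = 0, 1, …:
  i=0: 338   i=1: 122   i=2: 300   i=3: 144
  i=4: 49   i=5: 104   i=6: 231   i=7: 131
  i=8: 83   i=9: 402     …   i=13: 219
  i=14: 85
Match at i=14, j=6: k = 14·16 + 6 = 230.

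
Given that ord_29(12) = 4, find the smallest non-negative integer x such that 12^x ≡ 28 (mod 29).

2

Successive powers of 12 modulo 29:
  12^0=1  12^1=12  12^2=28
So 12^2 ≡ 28 (mod 29), giving x = 2.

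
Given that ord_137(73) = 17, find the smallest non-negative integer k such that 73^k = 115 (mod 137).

Successive powers of 73 modulo 137:
  73^0=1  73^1=73  73^2=123  73^3=74  73^4=59  73^5=60
  73^6=133  73^7=119  73^8=56  73^9=115
So 73^9 ≡ 115 (mod 137), giving k = 9.

9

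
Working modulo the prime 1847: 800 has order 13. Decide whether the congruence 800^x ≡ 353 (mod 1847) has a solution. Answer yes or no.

⟨800⟩ has order 13; its elements mod 1847 are {1, 123, 353, 501, 509, 518, 672, 800, 860, 916, 938, 1388, 1656}.
353 is in this set.

yes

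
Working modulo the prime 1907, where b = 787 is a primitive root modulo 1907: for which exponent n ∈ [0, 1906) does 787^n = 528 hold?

Baby-step giant-step with m = ceil(sqrt(1906)) = 44.
Baby table (787^j mod 1907 for j=0..43):
  0:1  1:787  2:1501  3:854  4:834  5:350  6:842  7:925
  8:1408  9:129  10:452  11:1022  12:1467  13:794  14:1289  15:1826
  16:1091  17:467  18:1385  19:1098  20:255  21:450  22:1355  23:372
  24:993  25:1528  26:1126  27:1314  28:524  29:476  30:840  31:1258
  32:313  33:328  34:691  35:322  36:1690  37:851  38:380  39:1568
  40:187  41:330  42:358  43:1417
Giant step factor: 787^(-44) ≡ 1444 (mod 1907).
Scan 528·1444^i mod 1907 for i = 0, 1, …:
  i=0: 528   i=1: 1539   i=2: 661   i=3: 984
  i=4: 181   i=5: 105   i=6: 967   i=7: 424
  i=8: 109   i=9: 1022
Match at i=9, j=11: n = 9·44 + 11 = 407.

407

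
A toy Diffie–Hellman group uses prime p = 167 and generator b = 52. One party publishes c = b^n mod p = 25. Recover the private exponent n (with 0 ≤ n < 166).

88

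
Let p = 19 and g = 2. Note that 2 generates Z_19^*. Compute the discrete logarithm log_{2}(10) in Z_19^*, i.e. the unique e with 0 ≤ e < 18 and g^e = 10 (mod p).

Successive powers of 2 modulo 19:
  2^0=1  2^1=2  2^2=4  2^3=8  2^4=16  2^5=13
  2^6=7  2^7=14  2^8=9  2^9=18  2^10=17  2^11=15
  2^12=11  2^13=3  2^14=6  2^15=12  2^16=5  2^17=10
So 2^17 ≡ 10 (mod 19), giving e = 17.

17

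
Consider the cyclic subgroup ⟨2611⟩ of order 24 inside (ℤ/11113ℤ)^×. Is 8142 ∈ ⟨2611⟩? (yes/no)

no

8142 ∈ ⟨2611⟩ iff 8142^24 ≡ 1 (mod 11113), since |⟨2611⟩| = 24.
8142^24 mod 11113 = 343.
Since 343 ≠ 1, 8142 does not lie in the subgroup.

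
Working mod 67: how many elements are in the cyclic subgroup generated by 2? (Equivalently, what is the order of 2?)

66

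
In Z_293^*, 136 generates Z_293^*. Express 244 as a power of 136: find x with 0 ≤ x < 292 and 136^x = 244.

Baby-step giant-step with m = ceil(sqrt(292)) = 18.
Baby table (136^j mod 293 for j=0..17):
  0:1  1:136  2:37  3:51  4:197  5:129  6:257  7:85
  8:133  9:215  10:233  11:44  12:124  13:163  14:193  15:171
  16:109  17:174
Giant step factor: 136^(-18) ≡ 276 (mod 293).
Scan 244·276^i mod 293 for i = 0, 1, …:
  i=0: 244   i=1: 247   i=2: 196   i=3: 184
  i=4: 95   i=5: 143   i=6: 206   i=7: 14
  i=8: 55   i=9: 237   i=10: 73   i=11: 224
  i=12: 1
Match at i=12, j=0: x = 12·18 + 0 = 216.

216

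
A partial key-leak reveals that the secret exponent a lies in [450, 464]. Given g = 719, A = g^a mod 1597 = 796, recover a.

456

Compute 719^450 mod 1597 = 1029, then multiply by 719 repeatedly:
  719^450=1029  719^451=440  719^452=154  719^453=533  719^454=1544
  719^455=221  719^456=796
Found 796 at exponent 456.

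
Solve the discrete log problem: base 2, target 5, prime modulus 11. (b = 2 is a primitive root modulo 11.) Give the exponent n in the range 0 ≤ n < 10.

4

Successive powers of 2 modulo 11:
  2^0=1  2^1=2  2^2=4  2^3=8  2^4=5
So 2^4 ≡ 5 (mod 11), giving n = 4.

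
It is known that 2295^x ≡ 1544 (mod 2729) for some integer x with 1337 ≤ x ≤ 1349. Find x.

Compute 2295^1337 mod 2729 = 1424, then multiply by 2295 repeatedly:
  2295^1337=1424  2295^1338=1467  2295^1339=1908  2295^1340=1544
Found 1544 at exponent 1340.

1340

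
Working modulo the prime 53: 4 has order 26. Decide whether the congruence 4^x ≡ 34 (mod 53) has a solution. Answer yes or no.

no

34 ∈ ⟨4⟩ iff 34^26 ≡ 1 (mod 53), since |⟨4⟩| = 26.
34^26 mod 53 = 52.
Since 52 ≠ 1, 34 does not lie in the subgroup.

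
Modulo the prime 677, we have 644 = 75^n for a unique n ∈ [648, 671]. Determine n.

Compute 75^648 mod 677 = 393, then multiply by 75 repeatedly:
  75^648=393  75^649=364  75^650=220  75^651=252  75^652=621
  75^653=539  75^654=482  75^655=269  75^656=542  75^657=30
  75^658=219  75^659=177  75^660=412  75^661=435  75^662=129
  75^663=197  75^664=558  75^665=553  75^666=178  75^667=487
  75^668=644
Found 644 at exponent 668.

668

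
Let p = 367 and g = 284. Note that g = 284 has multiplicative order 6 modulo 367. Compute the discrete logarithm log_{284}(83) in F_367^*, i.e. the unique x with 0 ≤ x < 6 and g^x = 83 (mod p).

Successive powers of 284 modulo 367:
  284^0=1  284^1=284  284^2=283  284^3=366  284^4=83
So 284^4 ≡ 83 (mod 367), giving x = 4.

4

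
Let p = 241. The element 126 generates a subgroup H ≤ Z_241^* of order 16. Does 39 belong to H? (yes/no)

⟨126⟩ has order 16; its elements mod 241 are {1, 8, 30, 44, 64, 76, 111, 115, 126, 130, 165, 177, 197, 211, 233, 240}.
39 is not in this set.

no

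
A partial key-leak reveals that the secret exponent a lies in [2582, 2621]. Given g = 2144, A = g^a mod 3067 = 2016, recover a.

2608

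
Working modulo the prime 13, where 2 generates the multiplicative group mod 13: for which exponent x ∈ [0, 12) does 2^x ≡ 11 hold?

Successive powers of 2 modulo 13:
  2^0=1  2^1=2  2^2=4  2^3=8  2^4=3  2^5=6
  2^6=12  2^7=11
So 2^7 ≡ 11 (mod 13), giving x = 7.

7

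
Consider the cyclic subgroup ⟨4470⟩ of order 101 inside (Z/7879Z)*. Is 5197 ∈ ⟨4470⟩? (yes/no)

no

5197 ∈ ⟨4470⟩ iff 5197^101 ≡ 1 (mod 7879), since |⟨4470⟩| = 101.
5197^101 mod 7879 = 2367.
Since 2367 ≠ 1, 5197 does not lie in the subgroup.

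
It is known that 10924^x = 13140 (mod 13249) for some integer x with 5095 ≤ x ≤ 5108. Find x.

Compute 10924^5095 mod 13249 = 6417, then multiply by 10924 repeatedly:
  10924^5095=6417  10924^5096=12098  10924^5097=13026  10924^5098=1764  10924^5099=5890
  10924^5100=5216  10924^5101=8884  10924^5102=13140
Found 13140 at exponent 5102.

5102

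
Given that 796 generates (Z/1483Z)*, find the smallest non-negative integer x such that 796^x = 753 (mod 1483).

1045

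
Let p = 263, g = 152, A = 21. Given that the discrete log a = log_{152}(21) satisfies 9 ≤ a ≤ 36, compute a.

25

Compute 152^9 mod 263 = 191, then multiply by 152 repeatedly:
  152^9=191  152^10=102  152^11=250  152^12=128  152^13=257
  152^14=140  152^15=240  152^16=186  152^17=131  152^18=187
  152^19=20  152^20=147  152^21=252  152^22=169  152^23=177
  152^24=78  152^25=21
Found 21 at exponent 25.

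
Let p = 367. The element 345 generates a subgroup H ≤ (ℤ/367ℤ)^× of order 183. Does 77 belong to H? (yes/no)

77 ∈ ⟨345⟩ iff 77^183 ≡ 1 (mod 367), since |⟨345⟩| = 183.
77^183 mod 367 = 366.
Since 366 ≠ 1, 77 does not lie in the subgroup.

no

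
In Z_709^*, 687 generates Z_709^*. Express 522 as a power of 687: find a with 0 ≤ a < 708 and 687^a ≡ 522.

649

Baby-step giant-step with m = ceil(sqrt(708)) = 27.
Baby table (687^j mod 709 for j=0..26):
  0:1  1:687  2:484  3:696  4:286  5:89  6:169  7:536
  8:261  9:639  10:122  11:152  12:201  13:541  14:151  15:223
  16:57  17:164  18:646  19:677  20:704  21:110  22:416  23:65
  24:697  25:264  26:573
Giant step factor: 687^(-27) ≡ 50 (mod 709).
Scan 522·50^i mod 709 for i = 0, 1, …:
  i=0: 522   i=1: 576   i=2: 440   i=3: 21
  i=4: 341   i=5: 34   i=6: 282   i=7: 629
  i=8: 254   i=9: 647     …   i=23: 113
  i=24: 687
Match at i=24, j=1: a = 24·27 + 1 = 649.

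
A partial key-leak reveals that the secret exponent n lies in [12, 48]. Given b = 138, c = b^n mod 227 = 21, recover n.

Compute 138^12 mod 227 = 75, then multiply by 138 repeatedly:
  138^12=75  138^13=135  138^14=16  138^15=165  138^16=70
  138^17=126  138^18=136  138^19=154  138^20=141  138^21=163
  138^22=21
Found 21 at exponent 22.

22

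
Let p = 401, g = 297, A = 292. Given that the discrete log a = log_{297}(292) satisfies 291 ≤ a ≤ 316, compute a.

314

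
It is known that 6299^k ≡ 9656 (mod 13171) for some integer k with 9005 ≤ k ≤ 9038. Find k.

Compute 6299^9005 mod 13171 = 8646, then multiply by 6299 repeatedly:
  6299^9005=8646  6299^9006=12240  6299^9007=9897  6299^9008=2860  6299^9009=10383
  6299^9010=8502  6299^9011=812  6299^9012=4440  6299^9013=5527  6299^9014=3620
  6299^9015=3379  6299^9016=13156  6299^9017=10883  6299^9018=10133  6299^9019=1101
  6299^9020=7253  6299^9021=9619  6299^9022=3481  6299^9023=10275  6299^9024=13102
  6299^9025=12  6299^9026=9733  6299^9027=10333  6299^9028=9656
Found 9656 at exponent 9028.

9028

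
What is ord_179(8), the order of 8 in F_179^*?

The order of 8 must divide p − 1 = 178 = 2 · 89.
Divisors: 1, 2, 89, 178.
Check each in increasing order: 8^1 ≡ 8;  8^2 ≡ 64;  8^89 ≡ 178;  8^178 ≡ 1.
Smallest exponent giving 1 is 178.

178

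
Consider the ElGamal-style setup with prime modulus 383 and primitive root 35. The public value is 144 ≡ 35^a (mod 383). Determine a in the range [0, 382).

Baby-step giant-step with m = ceil(sqrt(382)) = 20.
Baby table (35^j mod 383 for j=0..19):
  0:1  1:35  2:76  3:362  4:31  5:319  6:58  7:115
  8:195  9:314  10:266  11:118  12:300  13:159  14:203  15:211
  16:108  17:333  18:165  19:30
Giant step factor: 35^(-20) ≡ 147 (mod 383).
Scan 144·147^i mod 383 for i = 0, 1, …:
  i=0: 144   i=1: 103   i=2: 204   i=3: 114
  i=4: 289   i=5: 353   i=6: 186   i=7: 149
  i=8: 72   i=9: 243     …   i=14: 93
  i=15: 266
Match at i=15, j=10: a = 15·20 + 10 = 310.

310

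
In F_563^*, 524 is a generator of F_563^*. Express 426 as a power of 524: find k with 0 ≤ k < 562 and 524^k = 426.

533

Baby-step giant-step with m = ceil(sqrt(562)) = 24.
Baby table (524^j mod 563 for j=0..23):
  0:1  1:524  2:395  3:359  4:74  5:492  6:517  7:105
  8:409  9:376  10:537  11:451  12:427  13:237  14:328  15:157
  16:70  17:85  18:63  19:358  20:113  21:97  22:158  23:31
Giant step factor: 524^(-24) ≡ 156 (mod 563).
Scan 426·156^i mod 563 for i = 0, 1, …:
  i=0: 426   i=1: 22   i=2: 54   i=3: 542
  i=4: 102   i=5: 148   i=6: 5   i=7: 217
  i=8: 72   i=9: 535     …   i=21: 263
  i=22: 492
Match at i=22, j=5: k = 22·24 + 5 = 533.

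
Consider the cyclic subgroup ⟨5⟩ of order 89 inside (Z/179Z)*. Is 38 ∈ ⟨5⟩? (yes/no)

38 ∈ ⟨5⟩ iff 38^89 ≡ 1 (mod 179), since |⟨5⟩| = 89.
38^89 mod 179 = 178.
Since 178 ≠ 1, 38 does not lie in the subgroup.

no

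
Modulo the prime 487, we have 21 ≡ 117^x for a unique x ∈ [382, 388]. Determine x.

382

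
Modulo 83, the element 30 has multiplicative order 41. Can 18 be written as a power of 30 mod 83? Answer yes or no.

no

18 ∈ ⟨30⟩ iff 18^41 ≡ 1 (mod 83), since |⟨30⟩| = 41.
18^41 mod 83 = 82.
Since 82 ≠ 1, 18 does not lie in the subgroup.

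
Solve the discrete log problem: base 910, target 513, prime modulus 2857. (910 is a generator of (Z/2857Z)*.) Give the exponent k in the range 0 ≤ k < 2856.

Baby-step giant-step with m = ceil(sqrt(2856)) = 54.
Baby table (910^j mod 2857 for j=0..53):
  0:1  1:910  2:2427  3:109  4:2052  5:1699  6:453  7:822
  8:2343  9:808  10:1031  11:1114  12:2362  13:956  14:1432  15:328
  16:1352  17:1810  18:1468  19:1661  20:157  21:20  22:1058  23:2828
  24:2180  25:1042  26:2553  27:489  28:2155  29:1148  30:1875  31:621
  32:2281  33:1528  34:1978  35:70  36:846  37:1327  38:1916  39:790
  40:1793  41:283  42:400  43:1161  44:2277  45:745  46:841  47:2491
  48:1209  49:245  50:104  51:359  52:992  53:2765
Giant step factor: 910^(-54) ≡ 2020 (mod 2857).
Scan 513·2020^i mod 2857 for i = 0, 1, …:
  i=0: 513   i=1: 2026   i=2: 1296   i=3: 908
  i=4: 2823   i=5: 2745   i=6: 2320   i=7: 920
  i=8: 1350   i=9: 1422     …   i=15: 767
  i=16: 846
Match at i=16, j=36: k = 16·54 + 36 = 900.

900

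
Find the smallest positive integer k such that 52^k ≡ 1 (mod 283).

141

The order of 52 must divide p − 1 = 282 = 2 · 3 · 47.
Divisors: 1, 2, 3, 6, 47, 94, 141, 282.
Check each in increasing order: 52^1 ≡ 52;  52^2 ≡ 157;  52^3 ≡ 240;  52^6 ≡ 151;  52^47 ≡ 238;  52^94 ≡ 44;  52^141 ≡ 1.
Smallest exponent giving 1 is 141.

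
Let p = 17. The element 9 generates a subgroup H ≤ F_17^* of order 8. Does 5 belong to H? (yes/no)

no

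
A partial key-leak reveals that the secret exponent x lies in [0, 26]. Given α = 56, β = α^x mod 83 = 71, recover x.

Compute 56^0 mod 83 = 1, then multiply by 56 repeatedly:
  56^0=1  56^1=56  56^2=65  56^3=71
Found 71 at exponent 3.

3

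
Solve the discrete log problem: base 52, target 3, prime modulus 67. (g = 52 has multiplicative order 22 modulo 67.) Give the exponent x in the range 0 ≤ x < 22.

Successive powers of 52 modulo 67:
  52^0=1  52^1=52  52^2=24  52^3=42  52^4=40  52^5=3
So 52^5 ≡ 3 (mod 67), giving x = 5.

5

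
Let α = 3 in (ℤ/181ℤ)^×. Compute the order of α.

45

The order of 3 must divide p − 1 = 180 = 2^2 · 3^2 · 5.
Divisors: 1, 2, 3, 4, 5, 6, 9, 10, 12, 15, 18, 20, 30, 36, 45, 60, 90, 180.
Check each in increasing order: 3^1 ≡ 3;  3^2 ≡ 9;  3^3 ≡ 27;  3^4 ≡ 81;  3^5 ≡ 62;  3^6 ≡ 5;  3^9 ≡ 135;  3^10 ≡ 43;  3^12 ≡ 25;  3^15 ≡ 132;  3^18 ≡ 125;  3^20 ≡ 39;  3^30 ≡ 48;  3^36 ≡ 59;  3^45 ≡ 1.
Smallest exponent giving 1 is 45.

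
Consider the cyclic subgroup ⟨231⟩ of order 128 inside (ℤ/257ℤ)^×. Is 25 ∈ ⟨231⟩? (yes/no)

25 ∈ ⟨231⟩ iff 25^128 ≡ 1 (mod 257), since |⟨231⟩| = 128.
25^128 mod 257 = 1.
Since 1 = 1, 25 lies in the subgroup.

yes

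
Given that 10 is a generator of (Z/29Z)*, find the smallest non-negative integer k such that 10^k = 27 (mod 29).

25

Successive powers of 10 modulo 29:
  10^0=1  10^1=10  10^2=13  10^3=14  10^4=24  10^5=8
  10^6=22  10^7=17  10^8=25  10^9=18  10^10=6  10^11=2
  10^12=20  10^13=26  10^14=28  10^15=19  10^16=16  10^17=15
  10^18=5  10^19=21  10^20=7  10^21=12  10^22=4  10^23=11
  10^24=23  10^25=27
So 10^25 ≡ 27 (mod 29), giving k = 25.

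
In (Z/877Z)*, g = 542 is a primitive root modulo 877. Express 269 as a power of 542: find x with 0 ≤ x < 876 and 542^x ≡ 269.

194

Baby-step giant-step with m = ceil(sqrt(876)) = 30.
Baby table (542^j mod 877 for j=0..29):
  0:1  1:542  2:846  3:738  4:84  5:801  6:27  7:602
  8:40  9:632  10:514  11:579  12:729  13:468  14:203  15:401
  16:723  17:724  18:389  19:358  20:219  21:303  22:227  23:254
  24:856  25:19  26:651  27:288  28:867  29:719
Giant step factor: 542^(-30) ≡ 331 (mod 877).
Scan 269·331^i mod 877 for i = 0, 1, …:
  i=0: 269   i=1: 462   i=2: 324   i=3: 250
  i=4: 312   i=5: 663   i=6: 203
Match at i=6, j=14: x = 6·30 + 14 = 194.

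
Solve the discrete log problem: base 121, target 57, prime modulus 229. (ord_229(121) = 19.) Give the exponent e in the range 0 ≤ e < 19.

15

Successive powers of 121 modulo 229:
  121^0=1  121^1=121  121^2=214  121^3=17  121^4=225  121^5=203
  121^6=60  121^7=161  121^8=16  121^9=104  121^10=218  121^11=43
  121^12=165  121^13=42  121^14=44  121^15=57
So 121^15 ≡ 57 (mod 229), giving e = 15.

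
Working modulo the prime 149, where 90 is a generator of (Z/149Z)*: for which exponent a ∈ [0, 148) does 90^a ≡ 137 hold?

121

Baby-step giant-step with m = ceil(sqrt(148)) = 13.
Baby table (90^j mod 149 for j=0..12):
  0:1  1:90  2:54  3:92  4:85  5:51  6:120  7:72
  8:73  9:14  10:68  11:11  12:96
Giant step factor: 90^(-13) ≡ 74 (mod 149).
Scan 137·74^i mod 149 for i = 0, 1, …:
  i=0: 137   i=1: 6   i=2: 146   i=3: 76
  i=4: 111   i=5: 19   i=6: 65   i=7: 42
  i=8: 128   i=9: 85
Match at i=9, j=4: a = 9·13 + 4 = 121.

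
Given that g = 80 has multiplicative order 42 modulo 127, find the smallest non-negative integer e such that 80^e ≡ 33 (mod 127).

Baby-step giant-step with m = ceil(sqrt(42)) = 7.
Baby table (80^j mod 127 for j=0..6):
  0:1  1:80  2:50  3:63  4:87  5:102  6:32
Giant step factor: 80^(-7) ≡ 108 (mod 127).
Scan 33·108^i mod 127 for i = 0, 1, …:
  i=0: 33   i=1: 8   i=2: 102
Match at i=2, j=5: e = 2·7 + 5 = 19.

19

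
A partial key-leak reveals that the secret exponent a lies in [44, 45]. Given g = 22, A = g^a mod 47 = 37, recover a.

44

Compute 22^44 mod 47 = 37, then multiply by 22 repeatedly:
  22^44=37
Found 37 at exponent 44.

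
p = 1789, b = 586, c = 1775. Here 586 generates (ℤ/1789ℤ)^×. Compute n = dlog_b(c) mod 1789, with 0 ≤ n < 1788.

803

Baby-step giant-step with m = ceil(sqrt(1788)) = 43.
Baby table (586^j mod 1789 for j=0..42):
  0:1  1:586  2:1697  3:1547  4:1308  5:796  6:1316  7:117
  8:580  9:1759  10:310  11:971  12:104  13:118  14:1166  15:1667
  16:68  17:490  18:900  19:1434  20:1283  21:458  22:38  23:800
  24:82  25:1538  26:1401  27:1624  28:1705  29:868  30:572  31:649
  32:1046  33:1118  34:374  35:906  36:1372  37:731  38:795  39:730
  40:209  41:822  42:451
Giant step factor: 586^(-43) ≡ 1108 (mod 1789).
Scan 1775·1108^i mod 1789 for i = 0, 1, …:
  i=0: 1775   i=1: 589   i=2: 1416   i=3: 1764
  i=4: 924   i=5: 484   i=6: 1361   i=7: 1650
  i=8: 1631   i=9: 258     …   i=17: 356
  i=18: 868
Match at i=18, j=29: n = 18·43 + 29 = 803.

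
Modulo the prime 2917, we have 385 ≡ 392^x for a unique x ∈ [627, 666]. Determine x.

629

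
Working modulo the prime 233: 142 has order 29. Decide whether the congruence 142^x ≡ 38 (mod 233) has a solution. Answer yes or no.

38 ∈ ⟨142⟩ iff 38^29 ≡ 1 (mod 233), since |⟨142⟩| = 29.
38^29 mod 233 = 1.
Since 1 = 1, 38 lies in the subgroup.

yes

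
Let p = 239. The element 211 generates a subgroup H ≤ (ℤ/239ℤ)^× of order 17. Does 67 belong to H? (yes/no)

yes

⟨211⟩ has order 17; its elements mod 239 are {1, 6, 22, 36, 40, 51, 67, 71, 75, 101, 128, 132, 163, 166, 187, 211, 216}.
67 is in this set.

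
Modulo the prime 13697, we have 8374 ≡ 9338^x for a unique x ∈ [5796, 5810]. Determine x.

Compute 9338^5796 mod 13697 = 3525, then multiply by 9338 repeatedly:
  9338^5796=3525  9338^5797=2559  9338^5798=8374
Found 8374 at exponent 5798.

5798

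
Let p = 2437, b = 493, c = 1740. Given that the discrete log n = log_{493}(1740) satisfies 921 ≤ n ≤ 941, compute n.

Compute 493^921 mod 2437 = 1469, then multiply by 493 repeatedly:
  493^921=1469  493^922=428  493^923=1422  493^924=1627  493^925=338
  493^926=918  493^927=1729  493^928=1884  493^929=315  493^930=1764
  493^931=2080  493^932=1900  493^933=892  493^934=1096  493^935=1751
  493^936=545  493^937=615  493^938=1007  493^939=1740
Found 1740 at exponent 939.

939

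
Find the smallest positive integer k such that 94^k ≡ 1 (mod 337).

168

The order of 94 must divide p − 1 = 336 = 2^4 · 3 · 7.
Divisors: 1, 2, 3, 4, 6, 7, 8, 12, 14, 16, 21, 24, 28, 42, 48, 56, 84, 112, 168, 336.
Check each in increasing order: 94^1 ≡ 94;  94^2 ≡ 74;  94^3 ≡ 216;  94^4 ≡ 84;  94^6 ≡ 150;  94^7 ≡ 283;  94^8 ≡ 316;  94^12 ≡ 258;  94^14 ≡ 220;  94^16 ≡ 104;  94^21 ≡ 252;  94^24 ≡ 175;  94^28 ≡ 209;  94^42 ≡ 148;  94^48 ≡ 295;  94^56 ≡ 208;  94^84 ≡ 336;  94^112 ≡ 128;  94^168 ≡ 1.
Smallest exponent giving 1 is 168.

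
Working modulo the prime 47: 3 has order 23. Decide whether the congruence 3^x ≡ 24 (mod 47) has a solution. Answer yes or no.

24 ∈ ⟨3⟩ iff 24^23 ≡ 1 (mod 47), since |⟨3⟩| = 23.
24^23 mod 47 = 1.
Since 1 = 1, 24 lies in the subgroup.

yes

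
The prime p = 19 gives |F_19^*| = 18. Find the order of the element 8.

The order of 8 must divide p − 1 = 18 = 2 · 3^2.
Divisors: 1, 2, 3, 6, 9, 18.
Check each in increasing order: 8^1 ≡ 8;  8^2 ≡ 7;  8^3 ≡ 18;  8^6 ≡ 1.
Smallest exponent giving 1 is 6.

6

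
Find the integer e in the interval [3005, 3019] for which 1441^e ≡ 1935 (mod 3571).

3014

Compute 1441^3005 mod 3571 = 3345, then multiply by 1441 repeatedly:
  1441^3005=3345  1441^3006=2866  1441^3007=1830  1441^3008=1632  1441^3009=1994
  1441^3010=2270  1441^3011=34  1441^3012=2571  1441^3013=1684  1441^3014=1935
Found 1935 at exponent 3014.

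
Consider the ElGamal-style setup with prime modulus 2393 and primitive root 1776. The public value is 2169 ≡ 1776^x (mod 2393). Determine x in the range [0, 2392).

1817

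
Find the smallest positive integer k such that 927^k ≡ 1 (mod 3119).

3118

The order of 927 must divide p − 1 = 3118 = 2 · 1559.
Divisors: 1, 2, 1559, 3118.
Check each in increasing order: 927^1 ≡ 927;  927^2 ≡ 1604;  927^1559 ≡ 3118;  927^3118 ≡ 1.
Smallest exponent giving 1 is 3118.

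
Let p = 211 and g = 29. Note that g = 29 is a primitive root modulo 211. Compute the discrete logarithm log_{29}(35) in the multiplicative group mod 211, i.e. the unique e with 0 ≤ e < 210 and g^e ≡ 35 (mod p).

59

Baby-step giant-step with m = ceil(sqrt(210)) = 15.
Baby table (29^j mod 211 for j=0..14):
  0:1  1:29  2:208  3:124  4:9  5:50  6:184  7:61
  8:81  9:28  10:179  11:127  12:96  13:41  14:134
Giant step factor: 29^(-15) ≡ 12 (mod 211).
Scan 35·12^i mod 211 for i = 0, 1, …:
  i=0: 35   i=1: 209   i=2: 187   i=3: 134
Match at i=3, j=14: e = 3·15 + 14 = 59.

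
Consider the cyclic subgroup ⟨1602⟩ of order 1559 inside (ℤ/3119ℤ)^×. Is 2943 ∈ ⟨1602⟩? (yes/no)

2943 ∈ ⟨1602⟩ iff 2943^1559 ≡ 1 (mod 3119), since |⟨1602⟩| = 1559.
2943^1559 mod 3119 = 3118.
Since 3118 ≠ 1, 2943 does not lie in the subgroup.

no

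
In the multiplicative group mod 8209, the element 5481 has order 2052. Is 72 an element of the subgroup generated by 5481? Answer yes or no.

yes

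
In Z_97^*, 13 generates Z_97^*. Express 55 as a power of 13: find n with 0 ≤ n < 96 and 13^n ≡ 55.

15

Baby-step giant-step with m = ceil(sqrt(96)) = 10.
Baby table (13^j mod 97 for j=0..9):
  0:1  1:13  2:72  3:63  4:43  5:74  6:89  7:90
  8:6  9:78
Giant step factor: 13^(-10) ≡ 86 (mod 97).
Scan 55·86^i mod 97 for i = 0, 1, …:
  i=0: 55   i=1: 74
Match at i=1, j=5: n = 1·10 + 5 = 15.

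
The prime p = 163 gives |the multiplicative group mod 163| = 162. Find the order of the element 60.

81

The order of 60 must divide p − 1 = 162 = 2 · 3^4.
Divisors: 1, 2, 3, 6, 9, 18, 27, 54, 81, 162.
Check each in increasing order: 60^1 ≡ 60;  60^2 ≡ 14;  60^3 ≡ 25;  60^6 ≡ 136;  60^9 ≡ 140;  60^18 ≡ 40;  60^27 ≡ 58;  60^54 ≡ 104;  60^81 ≡ 1.
Smallest exponent giving 1 is 81.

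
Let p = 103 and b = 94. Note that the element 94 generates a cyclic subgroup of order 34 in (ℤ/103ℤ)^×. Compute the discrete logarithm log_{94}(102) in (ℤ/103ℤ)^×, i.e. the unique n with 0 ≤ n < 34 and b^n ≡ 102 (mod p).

Successive powers of 94 modulo 103:
  94^0=1  94^1=94  94^2=81  94^3=95  94^4=72  94^5=73
  94^6=64  94^7=42  94^8=34  94^9=3  94^10=76  94^11=37
  94^12=79  94^13=10  94^14=13  94^15=89  94^16=23  94^17=102
So 94^17 ≡ 102 (mod 103), giving n = 17.

17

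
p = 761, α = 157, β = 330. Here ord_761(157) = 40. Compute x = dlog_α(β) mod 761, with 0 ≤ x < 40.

Successive powers of 157 modulo 761:
  157^0=1  157^1=157  157^2=297  157^3=208  157^4=694  157^5=135
  157^6=648  157^7=523  157^8=684  157^9=87  157^10=722  157^11=726
  157^12=593  157^13=259  157^14=330
So 157^14 ≡ 330 (mod 761), giving x = 14.

14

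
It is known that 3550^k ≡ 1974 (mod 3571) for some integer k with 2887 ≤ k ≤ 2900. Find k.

2897

Compute 3550^2887 mod 3571 = 218, then multiply by 3550 repeatedly:
  3550^2887=218  3550^2888=2564  3550^2889=3292  3550^2890=2288  3550^2891=1946
  3550^2892=1986  3550^2893=1146  3550^2894=931  3550^2895=1875  3550^2896=3477
  3550^2897=1974
Found 1974 at exponent 2897.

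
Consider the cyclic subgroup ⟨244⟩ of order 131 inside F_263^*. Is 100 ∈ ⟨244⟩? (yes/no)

100 ∈ ⟨244⟩ iff 100^131 ≡ 1 (mod 263), since |⟨244⟩| = 131.
100^131 mod 263 = 1.
Since 1 = 1, 100 lies in the subgroup.

yes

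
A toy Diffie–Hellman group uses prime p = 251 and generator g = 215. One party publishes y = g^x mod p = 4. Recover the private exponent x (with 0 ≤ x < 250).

Baby-step giant-step with m = ceil(sqrt(250)) = 16.
Baby table (215^j mod 251 for j=0..15):
  0:1  1:215  2:41  3:30  4:175  5:226  6:147  7:230
  8:3  9:143  10:123  11:90  12:23  13:176  14:190  15:188
Giant step factor: 215^(-16) ≡ 28 (mod 251).
Scan 4·28^i mod 251 for i = 0, 1, …:
  i=0: 4   i=1: 112   i=2: 124   i=3: 209
  i=4: 79   i=5: 204   i=6: 190
Match at i=6, j=14: x = 6·16 + 14 = 110.

110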